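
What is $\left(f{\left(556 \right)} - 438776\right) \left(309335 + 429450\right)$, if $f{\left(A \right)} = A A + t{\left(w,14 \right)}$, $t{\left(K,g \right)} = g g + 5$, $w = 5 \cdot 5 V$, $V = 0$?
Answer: $-95627591615$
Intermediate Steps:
$w = 0$ ($w = 5 \cdot 5 \cdot 0 = 25 \cdot 0 = 0$)
$t{\left(K,g \right)} = 5 + g^{2}$ ($t{\left(K,g \right)} = g^{2} + 5 = 5 + g^{2}$)
$f{\left(A \right)} = 201 + A^{2}$ ($f{\left(A \right)} = A A + \left(5 + 14^{2}\right) = A^{2} + \left(5 + 196\right) = A^{2} + 201 = 201 + A^{2}$)
$\left(f{\left(556 \right)} - 438776\right) \left(309335 + 429450\right) = \left(\left(201 + 556^{2}\right) - 438776\right) \left(309335 + 429450\right) = \left(\left(201 + 309136\right) - 438776\right) 738785 = \left(309337 - 438776\right) 738785 = \left(-129439\right) 738785 = -95627591615$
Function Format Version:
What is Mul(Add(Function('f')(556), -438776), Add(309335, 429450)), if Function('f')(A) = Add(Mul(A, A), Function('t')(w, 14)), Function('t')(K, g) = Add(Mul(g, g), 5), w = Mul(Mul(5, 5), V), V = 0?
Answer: -95627591615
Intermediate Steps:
w = 0 (w = Mul(Mul(5, 5), 0) = Mul(25, 0) = 0)
Function('t')(K, g) = Add(5, Pow(g, 2)) (Function('t')(K, g) = Add(Pow(g, 2), 5) = Add(5, Pow(g, 2)))
Function('f')(A) = Add(201, Pow(A, 2)) (Function('f')(A) = Add(Mul(A, A), Add(5, Pow(14, 2))) = Add(Pow(A, 2), Add(5, 196)) = Add(Pow(A, 2), 201) = Add(201, Pow(A, 2)))
Mul(Add(Function('f')(556), -438776), Add(309335, 429450)) = Mul(Add(Add(201, Pow(556, 2)), -438776), Add(309335, 429450)) = Mul(Add(Add(201, 309136), -438776), 738785) = Mul(Add(309337, -438776), 738785) = Mul(-129439, 738785) = -95627591615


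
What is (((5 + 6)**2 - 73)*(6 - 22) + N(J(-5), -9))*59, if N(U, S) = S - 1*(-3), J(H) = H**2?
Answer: -45666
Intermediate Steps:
N(U, S) = 3 + S (N(U, S) = S + 3 = 3 + S)
(((5 + 6)**2 - 73)*(6 - 22) + N(J(-5), -9))*59 = (((5 + 6)**2 - 73)*(6 - 22) + (3 - 9))*59 = ((11**2 - 73)*(-16) - 6)*59 = ((121 - 73)*(-16) - 6)*59 = (48*(-16) - 6)*59 = (-768 - 6)*59 = -774*59 = -45666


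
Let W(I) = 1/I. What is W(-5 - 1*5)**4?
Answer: 1/10000 ≈ 0.00010000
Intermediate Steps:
W(I) = 1/I
W(-5 - 1*5)**4 = (1/(-5 - 1*5))**4 = (1/(-5 - 5))**4 = (1/(-10))**4 = (-1/10)**4 = 1/10000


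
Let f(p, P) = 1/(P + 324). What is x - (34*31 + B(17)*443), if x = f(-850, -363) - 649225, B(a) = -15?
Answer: -25101727/39 ≈ -6.4363e+5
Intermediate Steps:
f(p, P) = 1/(324 + P)
x = -25319776/39 (x = 1/(324 - 363) - 649225 = 1/(-39) - 649225 = -1/39 - 649225 = -25319776/39 ≈ -6.4923e+5)
x - (34*31 + B(17)*443) = -25319776/39 - (34*31 - 15*443) = -25319776/39 - (1054 - 6645) = -25319776/39 - 1*(-5591) = -25319776/39 + 5591 = -25101727/39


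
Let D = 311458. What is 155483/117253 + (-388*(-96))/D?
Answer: 26396931979/18259692437 ≈ 1.4456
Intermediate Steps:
155483/117253 + (-388*(-96))/D = 155483/117253 - 388*(-96)/311458 = 155483*(1/117253) + 37248*(1/311458) = 155483/117253 + 18624/155729 = 26396931979/18259692437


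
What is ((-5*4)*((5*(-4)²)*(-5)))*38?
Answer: 304000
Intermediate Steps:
((-5*4)*((5*(-4)²)*(-5)))*38 = -20*5*16*(-5)*38 = -1600*(-5)*38 = -20*(-400)*38 = 8000*38 = 304000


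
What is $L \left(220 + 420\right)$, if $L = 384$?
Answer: $245760$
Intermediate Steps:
$L \left(220 + 420\right) = 384 \left(220 + 420\right) = 384 \cdot 640 = 245760$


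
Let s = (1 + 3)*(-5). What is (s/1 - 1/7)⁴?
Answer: 395254161/2401 ≈ 1.6462e+5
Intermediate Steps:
s = -20 (s = 4*(-5) = -20)
(s/1 - 1/7)⁴ = (-20/1 - 1/7)⁴ = (-20*1 - 1*⅐)⁴ = (-20 - ⅐)⁴ = (-141/7)⁴ = 395254161/2401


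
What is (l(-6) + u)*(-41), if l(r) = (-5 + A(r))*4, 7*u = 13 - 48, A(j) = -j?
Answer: 41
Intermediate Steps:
u = -5 (u = (13 - 48)/7 = (⅐)*(-35) = -5)
l(r) = -20 - 4*r (l(r) = (-5 - r)*4 = -20 - 4*r)
(l(-6) + u)*(-41) = ((-20 - 4*(-6)) - 5)*(-41) = ((-20 + 24) - 5)*(-41) = (4 - 5)*(-41) = -1*(-41) = 41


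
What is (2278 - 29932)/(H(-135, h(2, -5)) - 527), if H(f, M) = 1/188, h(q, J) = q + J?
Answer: 1732984/33025 ≈ 52.475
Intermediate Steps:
h(q, J) = J + q
H(f, M) = 1/188
(2278 - 29932)/(H(-135, h(2, -5)) - 527) = (2278 - 29932)/(1/188 - 527) = -27654/(-99075/188) = -27654*(-188/99075) = 1732984/33025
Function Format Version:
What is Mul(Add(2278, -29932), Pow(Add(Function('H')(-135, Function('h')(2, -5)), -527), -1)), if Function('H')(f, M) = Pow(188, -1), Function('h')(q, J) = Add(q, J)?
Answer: Rational(1732984, 33025) ≈ 52.475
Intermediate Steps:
Function('h')(q, J) = Add(J, q)
Function('H')(f, M) = Rational(1, 188)
Mul(Add(2278, -29932), Pow(Add(Function('H')(-135, Function('h')(2, -5)), -527), -1)) = Mul(Add(2278, -29932), Pow(Add(Rational(1, 188), -527), -1)) = Mul(-27654, Pow(Rational(-99075, 188), -1)) = Mul(-27654, Rational(-188, 99075)) = Rational(1732984, 33025)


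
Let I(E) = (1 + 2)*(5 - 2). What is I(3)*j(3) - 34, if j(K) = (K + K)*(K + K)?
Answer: 290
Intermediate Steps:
I(E) = 9 (I(E) = 3*3 = 9)
j(K) = 4*K**2 (j(K) = (2*K)*(2*K) = 4*K**2)
I(3)*j(3) - 34 = 9*(4*3**2) - 34 = 9*(4*9) - 34 = 9*36 - 34 = 324 - 34 = 290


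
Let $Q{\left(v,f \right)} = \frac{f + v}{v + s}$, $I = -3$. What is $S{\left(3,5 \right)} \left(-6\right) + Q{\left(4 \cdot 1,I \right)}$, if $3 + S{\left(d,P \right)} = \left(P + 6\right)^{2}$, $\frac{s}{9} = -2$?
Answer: $- \frac{9913}{14} \approx -708.07$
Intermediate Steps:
$s = -18$ ($s = 9 \left(-2\right) = -18$)
$S{\left(d,P \right)} = -3 + \left(6 + P\right)^{2}$ ($S{\left(d,P \right)} = -3 + \left(P + 6\right)^{2} = -3 + \left(6 + P\right)^{2}$)
$Q{\left(v,f \right)} = \frac{f + v}{-18 + v}$ ($Q{\left(v,f \right)} = \frac{f + v}{v - 18} = \frac{f + v}{-18 + v}$)
$S{\left(3,5 \right)} \left(-6\right) + Q{\left(4 \cdot 1,I \right)} = \left(-3 + \left(6 + 5\right)^{2}\right) \left(-6\right) + \frac{-3 + 4 \cdot 1}{-18 + 4 \cdot 1} = \left(-3 + 11^{2}\right) \left(-6\right) + \frac{-3 + 4}{-18 + 4} = \left(-3 + 121\right) \left(-6\right) + \frac{1}{-14} \cdot 1 = 118 \left(-6\right) - \frac{1}{14} = -708 - \frac{1}{14} = - \frac{9913}{14}$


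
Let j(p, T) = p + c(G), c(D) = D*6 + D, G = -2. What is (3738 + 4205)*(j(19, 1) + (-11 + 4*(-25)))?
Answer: -841958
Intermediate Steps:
c(D) = 7*D (c(D) = 6*D + D = 7*D)
j(p, T) = -14 + p (j(p, T) = p + 7*(-2) = p - 14 = -14 + p)
(3738 + 4205)*(j(19, 1) + (-11 + 4*(-25))) = (3738 + 4205)*((-14 + 19) + (-11 + 4*(-25))) = 7943*(5 + (-11 - 100)) = 7943*(5 - 111) = 7943*(-106) = -841958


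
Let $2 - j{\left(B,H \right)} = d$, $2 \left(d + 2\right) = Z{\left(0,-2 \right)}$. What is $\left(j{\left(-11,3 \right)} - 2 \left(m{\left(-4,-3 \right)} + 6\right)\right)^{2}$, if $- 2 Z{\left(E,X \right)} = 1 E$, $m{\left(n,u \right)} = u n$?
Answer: $1024$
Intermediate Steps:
$m{\left(n,u \right)} = n u$
$Z{\left(E,X \right)} = - \frac{E}{2}$ ($Z{\left(E,X \right)} = - \frac{1 E}{2} = - \frac{E}{2}$)
$d = -2$ ($d = -2 + \frac{\left(- \frac{1}{2}\right) 0}{2} = -2 + \frac{1}{2} \cdot 0 = -2 + 0 = -2$)
$j{\left(B,H \right)} = 4$ ($j{\left(B,H \right)} = 2 - -2 = 2 + 2 = 4$)
$\left(j{\left(-11,3 \right)} - 2 \left(m{\left(-4,-3 \right)} + 6\right)\right)^{2} = \left(4 - 2 \left(\left(-4\right) \left(-3\right) + 6\right)\right)^{2} = \left(4 - 2 \left(12 + 6\right)\right)^{2} = \left(4 - 36\right)^{2} = \left(-32\right)^{2} = 1024$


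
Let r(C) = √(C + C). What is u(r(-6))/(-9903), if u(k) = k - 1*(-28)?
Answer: -28/9903 - 2*I*√3/9903 ≈ -0.0028274 - 0.0003498*I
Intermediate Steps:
r(C) = √2*√C (r(C) = √(2*C) = √2*√C)
u(k) = 28 + k (u(k) = k + 28 = 28 + k)
u(r(-6))/(-9903) = (28 + √2*√(-6))/(-9903) = (28 + √2*(I*√6))*(-1/9903) = (28 + 2*I*√3)*(-1/9903) = -28/9903 - 2*I*√3/9903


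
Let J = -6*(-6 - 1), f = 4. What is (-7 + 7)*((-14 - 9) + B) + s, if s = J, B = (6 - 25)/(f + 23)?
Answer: 42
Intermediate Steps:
B = -19/27 (B = (6 - 25)/(4 + 23) = -19/27 ≈ -0.70370)
J = 42 (J = -6*(-7) = 42)
s = 42
(-7 + 7)*((-14 - 9) + B) + s = (-7 + 7)*((-14 - 9) - 19/27) + 42 = 0*(-23 - 19/27) + 42 = 0*(-640/27) + 42 = 0 + 42 = 42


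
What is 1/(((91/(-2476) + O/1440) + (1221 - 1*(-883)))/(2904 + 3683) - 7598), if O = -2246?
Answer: -419384880/3186352461211 ≈ -0.00013162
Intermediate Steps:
1/(((91/(-2476) + O/1440) + (1221 - 1*(-883)))/(2904 + 3683) - 7598) = 1/(((91/(-2476) - 2246/1440) + (1221 - 1*(-883)))/(2904 + 3683) - 7598) = 1/(((91*(-1/2476) - 2246*1/1440) + (1221 + 883))/6587 - 7598) = 1/(((-91/2476 - 1123/720) + 2104)*(1/6587) - 7598) = 1/((-711517/445680 + 2104)*(1/6587) - 7598) = 1/((936999203/445680)*(1/6587) - 7598) = 1/(133857029/419384880 - 7598) = 1/(-3186352461211/419384880) = -419384880/3186352461211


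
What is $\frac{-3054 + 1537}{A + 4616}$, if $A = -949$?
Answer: $- \frac{1517}{3667} \approx -0.41369$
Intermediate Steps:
$\frac{-3054 + 1537}{A + 4616} = \frac{-3054 + 1537}{-949 + 4616} = - \frac{1517}{3667}$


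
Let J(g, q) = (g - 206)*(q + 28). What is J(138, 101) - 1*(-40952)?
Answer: 32180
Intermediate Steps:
J(g, q) = (-206 + g)*(28 + q)
J(138, 101) - 1*(-40952) = (-5768 - 206*101 + 28*138 + 138*101) - 1*(-40952) = (-5768 - 20806 + 3864 + 13938) + 40952 = -8772 + 40952 = 32180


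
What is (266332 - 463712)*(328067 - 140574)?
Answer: -37007368340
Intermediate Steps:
(266332 - 463712)*(328067 - 140574) = -197380*187493 = -37007368340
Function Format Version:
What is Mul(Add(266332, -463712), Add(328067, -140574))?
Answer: -37007368340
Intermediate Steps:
Mul(Add(266332, -463712), Add(328067, -140574)) = Mul(-197380, 187493) = -37007368340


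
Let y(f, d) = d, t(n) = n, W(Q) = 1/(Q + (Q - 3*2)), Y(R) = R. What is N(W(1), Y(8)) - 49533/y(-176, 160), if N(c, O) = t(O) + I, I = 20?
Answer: -45053/160 ≈ -281.58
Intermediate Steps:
W(Q) = 1/(-6 + 2*Q) (W(Q) = 1/(Q + (Q - 6)) = 1/(Q + (-6 + Q)) = 1/(-6 + 2*Q))
N(c, O) = 20 + O (N(c, O) = O + 20 = 20 + O)
N(W(1), Y(8)) - 49533/y(-176, 160) = (20 + 8) - 49533/160 = 28 - 49533*1/160 = 28 - 49533/160 = -45053/160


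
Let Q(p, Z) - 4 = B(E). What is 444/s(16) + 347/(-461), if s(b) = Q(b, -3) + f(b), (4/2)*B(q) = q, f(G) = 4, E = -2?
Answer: 202255/3227 ≈ 62.676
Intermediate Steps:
B(q) = q/2
Q(p, Z) = 3 (Q(p, Z) = 4 + (½)*(-2) = 4 - 1 = 3)
s(b) = 7 (s(b) = 3 + 4 = 7)
444/s(16) + 347/(-461) = 444/7 + 347/(-461) = 444*(⅐) + 347*(-1/461) = 444/7 - 347/461 = 202255/3227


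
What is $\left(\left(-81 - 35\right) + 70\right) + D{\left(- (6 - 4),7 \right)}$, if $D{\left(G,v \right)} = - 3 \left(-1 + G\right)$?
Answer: $-37$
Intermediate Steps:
$D{\left(G,v \right)} = 3 - 3 G$
$\left(\left(-81 - 35\right) + 70\right) + D{\left(- (6 - 4),7 \right)} = \left(\left(-81 - 35\right) + 70\right) - \left(-3 + 3 \left(- (6 - 4)\right)\right) = \left(-116 + 70\right) - \left(-3 + 3 \left(\left(-1\right) 2\right)\right) = -46 + \left(3 - -6\right) = -46 + \left(3 + 6\right) = -46 + 9 = -37$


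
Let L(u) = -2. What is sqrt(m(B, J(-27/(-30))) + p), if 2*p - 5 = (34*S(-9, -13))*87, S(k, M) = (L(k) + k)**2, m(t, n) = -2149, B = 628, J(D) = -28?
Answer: 5*sqrt(28290)/2 ≈ 420.49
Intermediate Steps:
S(k, M) = (-2 + k)**2
p = 357923/2 (p = 5/2 + ((34*(-2 - 9)**2)*87)/2 = 5/2 + ((34*(-11)**2)*87)/2 = 5/2 + ((34*121)*87)/2 = 5/2 + (4114*87)/2 = 5/2 + (1/2)*357918 = 5/2 + 178959 = 357923/2 ≈ 1.7896e+5)
sqrt(m(B, J(-27/(-30))) + p) = sqrt(-2149 + 357923/2) = sqrt(353625/2) = 5*sqrt(28290)/2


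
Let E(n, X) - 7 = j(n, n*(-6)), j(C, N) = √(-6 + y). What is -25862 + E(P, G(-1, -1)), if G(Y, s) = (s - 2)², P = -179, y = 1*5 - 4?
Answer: -25855 + I*√5 ≈ -25855.0 + 2.2361*I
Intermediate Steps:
y = 1 (y = 5 - 4 = 1)
j(C, N) = I*√5 (j(C, N) = √(-6 + 1) = √(-5) = I*√5)
G(Y, s) = (-2 + s)²
E(n, X) = 7 + I*√5
-25862 + E(P, G(-1, -1)) = -25862 + (7 + I*√5) = -25855 + I*√5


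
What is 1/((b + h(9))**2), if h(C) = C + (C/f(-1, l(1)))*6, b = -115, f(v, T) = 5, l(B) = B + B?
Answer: 25/226576 ≈ 0.00011034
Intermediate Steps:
l(B) = 2*B
h(C) = 11*C/5 (h(C) = C + (C/5)*6 = C + 6*C/5 = 11*C/5)
1/((b + h(9))**2) = 1/((-115 + (11/5)*9)**2) = 1/((-115 + 99/5)**2) = 1/((-476/5)**2) = 1/(226576/25) = 25/226576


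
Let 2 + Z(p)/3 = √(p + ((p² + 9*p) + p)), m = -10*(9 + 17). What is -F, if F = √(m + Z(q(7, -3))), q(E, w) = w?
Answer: -√(-266 + 6*I*√6) ≈ -0.45039 - 16.316*I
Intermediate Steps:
m = -260 (m = -10*26 = -260)
Z(p) = -6 + 3*√(p² + 11*p) (Z(p) = -6 + 3*√(p + ((p² + 9*p) + p)) = -6 + 3*√(p + (p² + 10*p)) = -6 + 3*√(p² + 11*p))
F = √(-266 + 6*I*√6) (F = √(-260 + (-6 + 3*√(-3*(11 - 3)))) = √(-260 + (-6 + 3*√(-3*8))) = √(-260 + (-6 + 3*√(-24))) = √(-260 + (-6 + 3*(2*I*√6))) = √(-260 + (-6 + 6*I*√6)) = √(-266 + 6*I*√6) ≈ 0.4504 + 16.316*I)
-F = -√(-266 + 6*I*√6)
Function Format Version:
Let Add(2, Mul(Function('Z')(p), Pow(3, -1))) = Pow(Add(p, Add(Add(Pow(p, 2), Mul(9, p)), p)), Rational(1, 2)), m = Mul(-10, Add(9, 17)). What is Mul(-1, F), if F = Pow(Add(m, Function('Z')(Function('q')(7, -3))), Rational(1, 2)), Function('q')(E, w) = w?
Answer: Mul(-1, Pow(Add(-266, Mul(6, I, Pow(6, Rational(1, 2)))), Rational(1, 2))) ≈ Add(-0.45039, Mul(-16.316, I))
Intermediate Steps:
m = -260 (m = Mul(-10, 26) = -260)
Function('Z')(p) = Add(-6, Mul(3, Pow(Add(Pow(p, 2), Mul(11, p)), Rational(1, 2)))) (Function('Z')(p) = Add(-6, Mul(3, Pow(Add(p, Add(Add(Pow(p, 2), Mul(9, p)), p)), Rational(1, 2)))) = Add(-6, Mul(3, Pow(Add(p, Add(Pow(p, 2), Mul(10, p))), Rational(1, 2)))) = Add(-6, Mul(3, Pow(Add(Pow(p, 2), Mul(11, p)), Rational(1, 2)))))
F = Pow(Add(-266, Mul(6, I, Pow(6, Rational(1, 2)))), Rational(1, 2)) (F = Pow(Add(-260, Add(-6, Mul(3, Pow(Mul(-3, Add(11, -3)), Rational(1, 2))))), Rational(1, 2)) = Pow(Add(-260, Add(-6, Mul(3, Pow(Mul(-3, 8), Rational(1, 2))))), Rational(1, 2)) = Pow(Add(-260, Add(-6, Mul(3, Pow(-24, Rational(1, 2))))), Rational(1, 2)) = Pow(Add(-260, Add(-6, Mul(3, Mul(2, I, Pow(6, Rational(1, 2)))))), Rational(1, 2)) = Pow(Add(-260, Add(-6, Mul(6, I, Pow(6, Rational(1, 2))))), Rational(1, 2)) = Pow(Add(-266, Mul(6, I, Pow(6, Rational(1, 2)))), Rational(1, 2)) ≈ Add(0.4504, Mul(16.316, I)))
Mul(-1, F) = Mul(-1, Pow(Add(-266, Mul(6, I, Pow(6, Rational(1, 2)))), Rational(1, 2)))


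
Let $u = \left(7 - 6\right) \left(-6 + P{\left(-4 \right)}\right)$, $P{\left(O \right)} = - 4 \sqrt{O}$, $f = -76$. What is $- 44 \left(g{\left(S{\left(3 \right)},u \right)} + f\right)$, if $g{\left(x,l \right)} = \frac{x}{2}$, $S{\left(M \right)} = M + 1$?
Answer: $3256$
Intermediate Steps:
$u = -6 - 8 i$ ($u = \left(7 - 6\right) \left(-6 - 4 \sqrt{-4}\right) = 1 \left(-6 - 4 \cdot 2 i\right) = 1 \left(-6 - 8 i\right) = -6 - 8 i \approx -6.0 - 8.0 i$)
$S{\left(M \right)} = 1 + M$
$g{\left(x,l \right)} = \frac{x}{2}$ ($g{\left(x,l \right)} = x \frac{1}{2} = \frac{x}{2}$)
$- 44 \left(g{\left(S{\left(3 \right)},u \right)} + f\right) = - 44 \left(\frac{1 + 3}{2} - 76\right) = - 44 \left(\frac{1}{2} \cdot 4 - 76\right) = - 44 \left(2 - 76\right) = \left(-44\right) \left(-74\right) = 3256$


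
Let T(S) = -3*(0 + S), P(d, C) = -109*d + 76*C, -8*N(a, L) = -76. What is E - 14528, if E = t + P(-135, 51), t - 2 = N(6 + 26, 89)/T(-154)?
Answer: 3756079/924 ≈ 4065.0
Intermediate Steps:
N(a, L) = 19/2 (N(a, L) = -1/8*(-76) = 19/2)
T(S) = -3*S
t = 1867/924 (t = 2 + 19/(2*((-3*(-154)))) = 2 + (19/2)/462 = 2 + (19/2)*(1/462) = 2 + 19/924 = 1867/924 ≈ 2.0206)
E = 17179951/924 (E = 1867/924 + (-109*(-135) + 76*51) = 1867/924 + (14715 + 3876) = 1867/924 + 18591 = 17179951/924 ≈ 18593.)
E - 14528 = 17179951/924 - 14528 = 3756079/924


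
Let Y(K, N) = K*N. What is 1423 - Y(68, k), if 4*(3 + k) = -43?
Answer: 2358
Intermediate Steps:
k = -55/4 (k = -3 + (1/4)*(-43) = -3 - 43/4 = -55/4 ≈ -13.750)
1423 - Y(68, k) = 1423 - 68*(-55)/4 = 1423 - 1*(-935) = 1423 + 935 = 2358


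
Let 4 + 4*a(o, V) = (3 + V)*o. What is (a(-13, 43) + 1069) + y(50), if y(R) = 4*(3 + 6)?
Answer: 1909/2 ≈ 954.50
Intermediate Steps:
y(R) = 36 (y(R) = 4*9 = 36)
a(o, V) = -1 + o*(3 + V)/4 (a(o, V) = -1 + ((3 + V)*o)/4 = -1 + (o*(3 + V))/4 = -1 + o*(3 + V)/4)
(a(-13, 43) + 1069) + y(50) = ((-1 + (¾)*(-13) + (¼)*43*(-13)) + 1069) + 36 = ((-1 - 39/4 - 559/4) + 1069) + 36 = (-301/2 + 1069) + 36 = 1837/2 + 36 = 1909/2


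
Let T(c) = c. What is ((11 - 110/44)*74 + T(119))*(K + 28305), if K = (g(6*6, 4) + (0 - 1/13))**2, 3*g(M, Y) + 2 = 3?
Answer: 32202899740/1521 ≈ 2.1172e+7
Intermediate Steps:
g(M, Y) = 1/3 (g(M, Y) = -2/3 + (1/3)*3 = -2/3 + 1 = 1/3)
K = 100/1521 (K = (1/3 + (0 - 1/13))**2 = (1/3 - 1/13)**2 = (10/39)**2 = 100/1521 ≈ 0.065746)
((11 - 110/44)*74 + T(119))*(K + 28305) = ((11 - 110/44)*74 + 119)*(100/1521 + 28305) = ((11 - 110*1/44)*74 + 119)*(43052005/1521) = ((11 - 5/2)*74 + 119)*(43052005/1521) = ((17/2)*74 + 119)*(43052005/1521) = (629 + 119)*(43052005/1521) = 748*(43052005/1521) = 32202899740/1521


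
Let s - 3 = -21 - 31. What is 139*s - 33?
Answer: -6844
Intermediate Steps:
s = -49 (s = 3 + (-21 - 31) = 3 - 52 = -49)
139*s - 33 = 139*(-49) - 33 = -6811 - 33 = -6844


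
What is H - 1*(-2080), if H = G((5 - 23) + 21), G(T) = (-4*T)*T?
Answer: 2044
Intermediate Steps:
G(T) = -4*T²
H = -36 (H = -4*((5 - 23) + 21)² = -4*(-18 + 21)² = -4*3² = -4*9 = -36)
H - 1*(-2080) = -36 - 1*(-2080) = -36 + 2080 = 2044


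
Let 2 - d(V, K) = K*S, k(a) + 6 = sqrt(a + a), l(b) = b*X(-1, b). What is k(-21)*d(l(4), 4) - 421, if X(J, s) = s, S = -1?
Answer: -457 + 6*I*sqrt(42) ≈ -457.0 + 38.884*I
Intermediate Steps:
l(b) = b**2 (l(b) = b*b = b**2)
k(a) = -6 + sqrt(2)*sqrt(a) (k(a) = -6 + sqrt(a + a) = -6 + sqrt(2*a) = -6 + sqrt(2)*sqrt(a))
d(V, K) = 2 + K (d(V, K) = 2 - K*(-1) = 2 - (-1)*K = 2 + K)
k(-21)*d(l(4), 4) - 421 = (-6 + sqrt(2)*sqrt(-21))*(2 + 4) - 421 = (-6 + sqrt(2)*(I*sqrt(21)))*6 - 421 = (-6 + I*sqrt(42))*6 - 421 = (-36 + 6*I*sqrt(42)) - 421 = -457 + 6*I*sqrt(42)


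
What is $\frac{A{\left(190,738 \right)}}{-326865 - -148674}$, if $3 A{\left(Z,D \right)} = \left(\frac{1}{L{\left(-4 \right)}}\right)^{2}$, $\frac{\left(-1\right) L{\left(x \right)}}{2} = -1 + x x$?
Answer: $- \frac{1}{481115700} \approx -2.0785 \cdot 10^{-9}$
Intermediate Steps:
$L{\left(x \right)} = 2 - 2 x^{2}$ ($L{\left(x \right)} = - 2 \left(-1 + x x\right) = - 2 \left(-1 + x^{2}\right) = 2 - 2 x^{2}$)
$A{\left(Z,D \right)} = \frac{1}{2700}$ ($A{\left(Z,D \right)} = \frac{\left(\frac{1}{2 - 2 \left(-4\right)^{2}}\right)^{2}}{3} = \frac{\left(\frac{1}{2 - 32}\right)^{2}}{3} = \frac{\left(\frac{1}{-30}\right)^{2}}{3} = \frac{\left(- \frac{1}{30}\right)^{2}}{3} = \frac{1}{3} \cdot \frac{1}{900} = \frac{1}{2700}$)
$\frac{A{\left(190,738 \right)}}{-326865 - -148674} = \frac{1}{2700 \left(-326865 - -148674\right)} = \frac{1}{2700 \left(-326865 + 148674\right)} = \frac{1}{2700 \left(-178191\right)} = \frac{1}{2700} \left(- \frac{1}{178191}\right) = - \frac{1}{481115700}$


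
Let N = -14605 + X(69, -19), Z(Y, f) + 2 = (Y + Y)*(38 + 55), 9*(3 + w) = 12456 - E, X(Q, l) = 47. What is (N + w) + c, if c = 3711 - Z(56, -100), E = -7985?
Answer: -170935/9 ≈ -18993.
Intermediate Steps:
w = 20414/9 (w = -3 + (12456 - 1*(-7985))/9 = -3 + (12456 + 7985)/9 = -3 + (1/9)*20441 = -3 + 20441/9 = 20414/9 ≈ 2268.2)
Z(Y, f) = -2 + 186*Y (Z(Y, f) = -2 + (Y + Y)*(38 + 55) = -2 + (2*Y)*93 = -2 + 186*Y)
N = -14558 (N = -14605 + 47 = -14558)
c = -6703 (c = 3711 - (-2 + 186*56) = 3711 - (-2 + 10416) = 3711 - 1*10414 = 3711 - 10414 = -6703)
(N + w) + c = (-14558 + 20414/9) - 6703 = -110608/9 - 6703 = -170935/9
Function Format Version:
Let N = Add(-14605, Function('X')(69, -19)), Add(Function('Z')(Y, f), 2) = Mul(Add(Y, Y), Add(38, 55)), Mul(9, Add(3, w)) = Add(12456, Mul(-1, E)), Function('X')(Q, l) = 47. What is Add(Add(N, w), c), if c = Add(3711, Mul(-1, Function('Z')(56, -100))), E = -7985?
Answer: Rational(-170935, 9) ≈ -18993.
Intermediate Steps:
w = Rational(20414, 9) (w = Add(-3, Mul(Rational(1, 9), Add(12456, Mul(-1, -7985)))) = Add(-3, Mul(Rational(1, 9), Add(12456, 7985))) = Add(-3, Mul(Rational(1, 9), 20441)) = Add(-3, Rational(20441, 9)) = Rational(20414, 9) ≈ 2268.2)
Function('Z')(Y, f) = Add(-2, Mul(186, Y)) (Function('Z')(Y, f) = Add(-2, Mul(Add(Y, Y), Add(38, 55))) = Add(-2, Mul(Mul(2, Y), 93)) = Add(-2, Mul(186, Y)))
N = -14558 (N = Add(-14605, 47) = -14558)
c = -6703 (c = Add(3711, Mul(-1, Add(-2, Mul(186, 56)))) = Add(3711, Mul(-1, Add(-2, 10416))) = Add(3711, Mul(-1, 10414)) = Add(3711, -10414) = -6703)
Add(Add(N, w), c) = Add(Add(-14558, Rational(20414, 9)), -6703) = Add(Rational(-110608, 9), -6703) = Rational(-170935, 9)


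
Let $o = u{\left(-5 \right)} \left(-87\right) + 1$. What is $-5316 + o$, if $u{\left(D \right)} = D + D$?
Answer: $-4445$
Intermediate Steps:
$u{\left(D \right)} = 2 D$
$o = 871$ ($o = 2 \left(-5\right) \left(-87\right) + 1 = \left(-10\right) \left(-87\right) + 1 = 870 + 1 = 871$)
$-5316 + o = -5316 + 871 = -4445$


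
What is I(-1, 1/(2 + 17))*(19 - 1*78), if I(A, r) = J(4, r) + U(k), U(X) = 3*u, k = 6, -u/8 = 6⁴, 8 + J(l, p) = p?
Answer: 34876493/19 ≈ 1.8356e+6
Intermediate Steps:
J(l, p) = -8 + p
u = -10368 (u = -8*6⁴ = -8*1296 = -10368)
U(X) = -31104 (U(X) = 3*(-10368) = -31104)
I(A, r) = -31112 + r (I(A, r) = (-8 + r) - 31104 = -31112 + r)
I(-1, 1/(2 + 17))*(19 - 1*78) = (-31112 + 1/(2 + 17))*(19 - 1*78) = (-31112 + 1/19)*(19 - 78) = (-31112 + 1/19)*(-59) = -591127/19*(-59) = 34876493/19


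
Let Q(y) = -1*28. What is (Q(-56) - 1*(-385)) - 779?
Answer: -422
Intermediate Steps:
Q(y) = -28
(Q(-56) - 1*(-385)) - 779 = (-28 - 1*(-385)) - 779 = (-28 + 385) - 779 = 357 - 779 = -422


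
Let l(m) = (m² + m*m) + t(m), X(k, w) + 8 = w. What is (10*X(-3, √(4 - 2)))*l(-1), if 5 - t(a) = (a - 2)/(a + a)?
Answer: -440 + 55*√2 ≈ -362.22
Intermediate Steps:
t(a) = 5 - (-2 + a)/(2*a) (t(a) = 5 - (a - 2)/(a + a) = 5 - (-2 + a)/(2*a))
X(k, w) = -8 + w
l(m) = 9/2 + 1/m + 2*m² (l(m) = (m² + m*m) + (9/2 + 1/m) = (m² + m²) + (9/2 + 1/m) = 2*m² + (9/2 + 1/m) = 9/2 + 1/m + 2*m²)
(10*X(-3, √(4 - 2)))*l(-1) = (10*(-8 + √(4 - 2)))*(9/2 + 1/(-1) + 2*(-1)²) = (10*(-8 + √2))*(9/2 - 1 + 2*1) = (-80 + 10*√2)*(9/2 - 1 + 2) = (-80 + 10*√2)*(11/2) = -440 + 55*√2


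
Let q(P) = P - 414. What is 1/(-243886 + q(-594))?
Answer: -1/244894 ≈ -4.0834e-6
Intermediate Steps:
q(P) = -414 + P
1/(-243886 + q(-594)) = 1/(-243886 + (-414 - 594)) = 1/(-243886 - 1008) = 1/(-244894) = -1/244894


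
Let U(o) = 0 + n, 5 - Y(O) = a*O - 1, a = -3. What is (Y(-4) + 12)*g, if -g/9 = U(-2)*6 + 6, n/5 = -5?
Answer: 7776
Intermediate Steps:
n = -25 (n = 5*(-5) = -25)
Y(O) = 6 + 3*O (Y(O) = 5 - (-3*O - 1) = 5 - (-1 - 3*O) = 5 + (1 + 3*O) = 6 + 3*O)
U(o) = -25 (U(o) = 0 - 25 = -25)
g = 1296 (g = -9*(-25*6 + 6) = -9*(-150 + 6) = -9*(-144) = 1296)
(Y(-4) + 12)*g = ((6 + 3*(-4)) + 12)*1296 = ((6 - 12) + 12)*1296 = (-6 + 12)*1296 = 6*1296 = 7776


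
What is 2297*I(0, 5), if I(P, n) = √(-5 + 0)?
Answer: 2297*I*√5 ≈ 5136.3*I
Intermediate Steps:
I(P, n) = I*√5 (I(P, n) = √(-5) = I*√5)
2297*I(0, 5) = 2297*(I*√5) = 2297*I*√5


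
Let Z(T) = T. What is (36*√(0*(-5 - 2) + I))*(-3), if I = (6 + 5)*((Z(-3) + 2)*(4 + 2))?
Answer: -108*I*√66 ≈ -877.4*I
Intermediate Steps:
I = -66 (I = (6 + 5)*((-3 + 2)*(4 + 2)) = 11*(-1*6) = 11*(-6) = -66)
(36*√(0*(-5 - 2) + I))*(-3) = (36*√(0*(-5 - 2) - 66))*(-3) = (36*√(0*(-7) - 66))*(-3) = (36*√(0 - 66))*(-3) = (36*√(-66))*(-3) = (36*(I*√66))*(-3) = (36*I*√66)*(-3) = -108*I*√66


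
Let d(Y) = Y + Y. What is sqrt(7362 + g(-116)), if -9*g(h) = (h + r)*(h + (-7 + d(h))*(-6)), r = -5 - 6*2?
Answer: 4*sqrt(15097)/3 ≈ 163.83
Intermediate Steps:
d(Y) = 2*Y
r = -17 (r = -5 - 12 = -17)
g(h) = -(-17 + h)*(42 - 11*h)/9 (g(h) = -(h - 17)*(h + (-7 + 2*h)*(-6))/9 = -(-17 + h)*(h + (42 - 12*h))/9 = -(-17 + h)*(42 - 11*h)/9)
sqrt(7362 + g(-116)) = sqrt(7362 + (238/3 - 229/9*(-116) + (11/9)*(-116)**2)) = sqrt(7362 + (238/3 + 26564/9 + (11/9)*13456)) = sqrt(7362 + (238/3 + 26564/9 + 148016/9)) = sqrt(7362 + 175294/9) = sqrt(241552/9) = 4*sqrt(15097)/3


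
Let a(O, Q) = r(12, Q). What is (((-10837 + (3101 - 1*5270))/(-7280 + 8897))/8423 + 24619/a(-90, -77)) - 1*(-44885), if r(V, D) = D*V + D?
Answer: 103155558400/2299479 ≈ 44860.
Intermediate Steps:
r(V, D) = D + D*V
a(O, Q) = 13*Q (a(O, Q) = Q*(1 + 12) = Q*13 = 13*Q)
(((-10837 + (3101 - 1*5270))/(-7280 + 8897))/8423 + 24619/a(-90, -77)) - 1*(-44885) = (((-10837 + (3101 - 1*5270))/(-7280 + 8897))/8423 + 24619/((13*(-77)))) - 1*(-44885) = (((-10837 + (3101 - 5270))/1617)*(1/8423) + 24619/(-1001)) + 44885 = (((-10837 - 2169)*(1/1617))*(1/8423) + 24619*(-1/1001)) + 44885 = (-13006*1/1617*(1/8423) - 3517/143) + 44885 = (-1858/231*1/8423 - 3517/143) + 44885 = (-1858/1945713 - 3517/143) + 44885 = -56556515/2299479 + 44885 = 103155558400/2299479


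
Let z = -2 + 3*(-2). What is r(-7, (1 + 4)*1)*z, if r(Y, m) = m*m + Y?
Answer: -144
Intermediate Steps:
r(Y, m) = Y + m² (r(Y, m) = m² + Y = Y + m²)
z = -8 (z = -2 - 6 = -8)
r(-7, (1 + 4)*1)*z = (-7 + ((1 + 4)*1)²)*(-8) = (-7 + (5*1)²)*(-8) = (-7 + 5²)*(-8) = (-7 + 25)*(-8) = 18*(-8) = -144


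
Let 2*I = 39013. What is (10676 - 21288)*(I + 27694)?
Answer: -500891706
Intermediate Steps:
I = 39013/2 (I = (½)*39013 = 39013/2 ≈ 19507.)
(10676 - 21288)*(I + 27694) = (10676 - 21288)*(39013/2 + 27694) = -10612*94401/2 = -500891706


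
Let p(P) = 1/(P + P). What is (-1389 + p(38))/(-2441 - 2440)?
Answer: 105563/370956 ≈ 0.28457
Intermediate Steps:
p(P) = 1/(2*P)
(-1389 + p(38))/(-2441 - 2440) = (-1389 + (½)/38)/(-2441 - 2440) = (-1389 + (½)*(1/38))/(-4881) = (-1389 + 1/76)*(-1/4881) = -105563/76*(-1/4881) = 105563/370956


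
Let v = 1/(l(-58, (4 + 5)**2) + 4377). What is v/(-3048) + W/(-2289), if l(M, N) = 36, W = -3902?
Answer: 17495037653/10262978712 ≈ 1.7047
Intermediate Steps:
v = 1/4413 (v = 1/(36 + 4377) = 1/4413 ≈ 0.00022660)
v/(-3048) + W/(-2289) = (1/4413)/(-3048) - 3902/(-2289) = (1/4413)*(-1/3048) - 3902*(-1/2289) = -1/13450824 + 3902/2289 = 17495037653/10262978712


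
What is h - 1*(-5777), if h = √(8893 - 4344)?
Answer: 5777 + √4549 ≈ 5844.4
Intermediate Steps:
h = √4549 ≈ 67.446
h - 1*(-5777) = √4549 - 1*(-5777) = √4549 + 5777 = 5777 + √4549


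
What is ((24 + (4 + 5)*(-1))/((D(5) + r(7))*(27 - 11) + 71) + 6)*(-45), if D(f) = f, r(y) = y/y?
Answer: -45765/167 ≈ -274.04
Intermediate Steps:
r(y) = 1
((24 + (4 + 5)*(-1))/((D(5) + r(7))*(27 - 11) + 71) + 6)*(-45) = ((24 + (4 + 5)*(-1))/((5 + 1)*(27 - 11) + 71) + 6)*(-45) = ((24 + 9*(-1))/(6*16 + 71) + 6)*(-45) = ((24 - 9)/(96 + 71) + 6)*(-45) = (15/167 + 6)*(-45) = (1017/167)*(-45) = -45765/167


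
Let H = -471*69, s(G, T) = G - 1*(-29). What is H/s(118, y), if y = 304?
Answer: -10833/49 ≈ -221.08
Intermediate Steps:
s(G, T) = 29 + G (s(G, T) = G + 29 = 29 + G)
H = -32499
H/s(118, y) = -32499/(29 + 118) = -32499/147 = -32499*1/147 = -10833/49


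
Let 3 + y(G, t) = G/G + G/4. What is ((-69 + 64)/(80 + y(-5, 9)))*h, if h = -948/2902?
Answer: 9480/445457 ≈ 0.021282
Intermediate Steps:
y(G, t) = -2 + G/4 (y(G, t) = -3 + (G/G + G/4) = -3 + (1 + G*(¼)) = -3 + (1 + G/4) = -2 + G/4)
h = -474/1451 (h = -948*1/2902 = -474/1451 ≈ -0.32667)
((-69 + 64)/(80 + y(-5, 9)))*h = ((-69 + 64)/(80 + (-2 + (¼)*(-5))))*(-474/1451) = -5/(80 + (-2 - 5/4))*(-474/1451) = -5/(80 - 13/4)*(-474/1451) = -5/307/4*(-474/1451) = -5*4/307*(-474/1451) = -20/307*(-474/1451) = 9480/445457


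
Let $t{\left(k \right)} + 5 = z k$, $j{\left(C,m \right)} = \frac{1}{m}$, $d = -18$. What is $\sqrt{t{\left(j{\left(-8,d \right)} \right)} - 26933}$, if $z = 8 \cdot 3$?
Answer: $\frac{i \sqrt{242454}}{3} \approx 164.13 i$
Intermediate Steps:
$z = 24$
$t{\left(k \right)} = -5 + 24 k$
$\sqrt{t{\left(j{\left(-8,d \right)} \right)} - 26933} = \sqrt{\left(-5 + \frac{24}{-18}\right) - 26933} = \sqrt{\left(-5 + 24 \left(- \frac{1}{18}\right)\right) - 26933} = \sqrt{\left(-5 - \frac{4}{3}\right) - 26933} = \sqrt{- \frac{19}{3} - 26933} = \sqrt{- \frac{80818}{3}} = \frac{i \sqrt{242454}}{3}$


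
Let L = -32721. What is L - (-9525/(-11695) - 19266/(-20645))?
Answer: -1580137472154/48288655 ≈ -32723.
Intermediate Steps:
L - (-9525/(-11695) - 19266/(-20645)) = -32721 - (-9525/(-11695) - 19266/(-20645)) = -32721 - (-9525*(-1/11695) - 19266*(-1/20645)) = -32721 - (1905/2339 + 19266/20645) = -32721 - 1*84391899/48288655 = -32721 - 84391899/48288655 = -1580137472154/48288655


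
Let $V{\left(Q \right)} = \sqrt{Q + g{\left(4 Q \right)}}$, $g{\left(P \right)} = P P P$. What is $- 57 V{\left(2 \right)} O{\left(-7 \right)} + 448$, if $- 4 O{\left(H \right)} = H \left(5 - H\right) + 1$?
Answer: $448 - \frac{4731 \sqrt{514}}{4} \approx -26367.0$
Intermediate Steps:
$O{\left(H \right)} = - \frac{1}{4} - \frac{H \left(5 - H\right)}{4}$ ($O{\left(H \right)} = - \frac{H \left(5 - H\right) + 1}{4} = - \frac{1 + H \left(5 - H\right)}{4} = - \frac{1}{4} - \frac{H \left(5 - H\right)}{4}$)
$g{\left(P \right)} = P^{3}$ ($g{\left(P \right)} = P^{2} P = P^{3}$)
$V{\left(Q \right)} = \sqrt{Q + 64 Q^{3}}$ ($V{\left(Q \right)} = \sqrt{Q + \left(4 Q\right)^{3}} = \sqrt{Q + 64 Q^{3}}$)
$- 57 V{\left(2 \right)} O{\left(-7 \right)} + 448 = - 57 \sqrt{2 + 64 \cdot 2^{3}} \left(- \frac{1}{4} - - \frac{35}{4} + \frac{\left(-7\right)^{2}}{4}\right) + 448 = - 57 \sqrt{2 + 64 \cdot 8} \left(- \frac{1}{4} + \frac{35}{4} + \frac{1}{4} \cdot 49\right) + 448 = - 57 \sqrt{2 + 512} \left(- \frac{1}{4} + \frac{35}{4} + \frac{49}{4}\right) + 448 = - 57 \sqrt{514} \cdot \frac{83}{4} + 448 = - \frac{4731 \sqrt{514}}{4} + 448 = 448 - \frac{4731 \sqrt{514}}{4}$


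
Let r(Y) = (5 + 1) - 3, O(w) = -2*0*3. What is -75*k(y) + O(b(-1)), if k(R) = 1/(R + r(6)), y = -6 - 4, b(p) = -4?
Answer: 75/7 ≈ 10.714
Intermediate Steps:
y = -10
O(w) = 0 (O(w) = 0*3 = 0)
r(Y) = 3 (r(Y) = 6 - 3 = 3)
k(R) = 1/(3 + R) (k(R) = 1/(R + 3) = 1/(3 + R))
-75*k(y) + O(b(-1)) = -75/(3 - 10) + 0 = -75/(-7) + 0 = -75*(-⅐) + 0 = 75/7 + 0 = 75/7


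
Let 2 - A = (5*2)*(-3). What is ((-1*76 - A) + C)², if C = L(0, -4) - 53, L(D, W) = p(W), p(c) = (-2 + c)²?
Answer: 15625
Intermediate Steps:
L(D, W) = (-2 + W)²
A = 32 (A = 2 - 5*2*(-3) = 2 - 10*(-3) = 2 - 1*(-30) = 2 + 30 = 32)
C = -17 (C = (-2 - 4)² - 53 = (-6)² - 53 = 36 - 53 = -17)
((-1*76 - A) + C)² = ((-1*76 - 1*32) - 17)² = ((-76 - 32) - 17)² = (-108 - 17)² = (-125)² = 15625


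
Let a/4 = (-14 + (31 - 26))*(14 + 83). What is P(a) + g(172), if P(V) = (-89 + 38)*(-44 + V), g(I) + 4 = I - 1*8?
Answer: 180496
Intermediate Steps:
g(I) = -12 + I (g(I) = -4 + (I - 1*8) = -4 + (I - 8) = -4 + (-8 + I) = -12 + I)
a = -3492 (a = 4*((-14 + (31 - 26))*(14 + 83)) = 4*((-14 + 5)*97) = 4*(-9*97) = 4*(-873) = -3492)
P(V) = 2244 - 51*V (P(V) = -51*(-44 + V) = 2244 - 51*V)
P(a) + g(172) = (2244 - 51*(-3492)) + (-12 + 172) = (2244 + 178092) + 160 = 180336 + 160 = 180496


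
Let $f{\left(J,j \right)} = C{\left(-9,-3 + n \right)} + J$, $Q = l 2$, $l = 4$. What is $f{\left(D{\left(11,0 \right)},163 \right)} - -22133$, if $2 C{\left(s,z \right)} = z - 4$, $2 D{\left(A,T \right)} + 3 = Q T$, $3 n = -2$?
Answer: $\frac{66383}{3} \approx 22128.0$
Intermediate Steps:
$n = - \frac{2}{3}$ ($n = \frac{1}{3} \left(-2\right) = - \frac{2}{3} \approx -0.66667$)
$Q = 8$ ($Q = 4 \cdot 2 = 8$)
$D{\left(A,T \right)} = - \frac{3}{2} + 4 T$ ($D{\left(A,T \right)} = - \frac{3}{2} + \frac{8 T}{2} = - \frac{3}{2} + 4 T$)
$C{\left(s,z \right)} = -2 + \frac{z}{2}$ ($C{\left(s,z \right)} = \frac{z - 4}{2} = \frac{-4 + z}{2} = -2 + \frac{z}{2}$)
$f{\left(J,j \right)} = - \frac{23}{6} + J$ ($f{\left(J,j \right)} = \left(-2 + \frac{-3 - \frac{2}{3}}{2}\right) + J = \left(-2 + \frac{1}{2} \left(- \frac{11}{3}\right)\right) + J = \left(-2 - \frac{11}{6}\right) + J = - \frac{23}{6} + J$)
$f{\left(D{\left(11,0 \right)},163 \right)} - -22133 = \left(- \frac{23}{6} + \left(- \frac{3}{2} + 4 \cdot 0\right)\right) - -22133 = \left(- \frac{23}{6} + \left(- \frac{3}{2} + 0\right)\right) + 22133 = \left(- \frac{23}{6} - \frac{3}{2}\right) + 22133 = - \frac{16}{3} + 22133 = \frac{66383}{3}$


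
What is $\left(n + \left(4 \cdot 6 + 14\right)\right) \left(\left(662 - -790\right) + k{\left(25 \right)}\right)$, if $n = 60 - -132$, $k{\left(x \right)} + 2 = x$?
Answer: $339250$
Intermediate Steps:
$k{\left(x \right)} = -2 + x$
$n = 192$ ($n = 60 + 132 = 192$)
$\left(n + \left(4 \cdot 6 + 14\right)\right) \left(\left(662 - -790\right) + k{\left(25 \right)}\right) = \left(192 + \left(4 \cdot 6 + 14\right)\right) \left(\left(662 - -790\right) + \left(-2 + 25\right)\right) = \left(192 + \left(24 + 14\right)\right) \left(\left(662 + 790\right) + 23\right) = \left(192 + 38\right) \left(1452 + 23\right) = 230 \cdot 1475 = 339250$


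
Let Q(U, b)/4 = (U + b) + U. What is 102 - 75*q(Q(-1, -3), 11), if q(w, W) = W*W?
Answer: -8973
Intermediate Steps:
Q(U, b) = 4*b + 8*U (Q(U, b) = 4*((U + b) + U) = 4*(b + 2*U) = 4*b + 8*U)
q(w, W) = W**2
102 - 75*q(Q(-1, -3), 11) = 102 - 75*11**2 = 102 - 75*121 = 102 - 9075 = -8973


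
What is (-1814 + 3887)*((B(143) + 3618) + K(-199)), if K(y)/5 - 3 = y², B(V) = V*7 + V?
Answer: 420367086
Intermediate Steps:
B(V) = 8*V (B(V) = 7*V + V = 8*V)
K(y) = 15 + 5*y²
(-1814 + 3887)*((B(143) + 3618) + K(-199)) = (-1814 + 3887)*((8*143 + 3618) + (15 + 5*(-199)²)) = 2073*((1144 + 3618) + (15 + 5*39601)) = 2073*(4762 + (15 + 198005)) = 2073*(4762 + 198020) = 2073*202782 = 420367086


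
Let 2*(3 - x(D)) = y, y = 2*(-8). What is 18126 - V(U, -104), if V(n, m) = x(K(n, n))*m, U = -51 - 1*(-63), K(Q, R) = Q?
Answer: 19270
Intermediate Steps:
U = 12 (U = -51 + 63 = 12)
y = -16
x(D) = 11 (x(D) = 3 - 1/2*(-16) = 3 + 8 = 11)
V(n, m) = 11*m
18126 - V(U, -104) = 18126 - 11*(-104) = 18126 - 1*(-1144) = 18126 + 1144 = 19270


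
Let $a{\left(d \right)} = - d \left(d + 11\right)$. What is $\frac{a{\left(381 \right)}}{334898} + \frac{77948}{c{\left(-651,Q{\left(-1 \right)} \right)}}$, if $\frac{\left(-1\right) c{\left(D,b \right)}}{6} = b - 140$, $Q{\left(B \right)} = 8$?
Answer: $\frac{3248292815}{33154902} \approx 97.973$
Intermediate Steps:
$c{\left(D,b \right)} = 840 - 6 b$ ($c{\left(D,b \right)} = - 6 \left(b - 140\right) = - 6 \left(-140 + b\right) = 840 - 6 b$)
$a{\left(d \right)} = - d \left(11 + d\right)$
$\frac{a{\left(381 \right)}}{334898} + \frac{77948}{c{\left(-651,Q{\left(-1 \right)} \right)}} = \frac{\left(-1\right) 381 \left(11 + 381\right)}{334898} + \frac{77948}{840 - 48} = \left(-1\right) 381 \cdot 392 \cdot \frac{1}{334898} + \frac{77948}{840 - 48} = \left(-149352\right) \frac{1}{334898} + \frac{77948}{792} = - \frac{74676}{167449} + 77948 \cdot \frac{1}{792} = - \frac{74676}{167449} + \frac{19487}{198} = \frac{3248292815}{33154902}$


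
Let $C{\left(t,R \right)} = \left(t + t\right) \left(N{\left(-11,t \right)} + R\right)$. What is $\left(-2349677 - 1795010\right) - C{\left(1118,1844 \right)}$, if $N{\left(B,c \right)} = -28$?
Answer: $-8205263$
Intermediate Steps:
$C{\left(t,R \right)} = 2 t \left(-28 + R\right)$ ($C{\left(t,R \right)} = \left(t + t\right) \left(-28 + R\right) = 2 t \left(-28 + R\right)$)
$\left(-2349677 - 1795010\right) - C{\left(1118,1844 \right)} = \left(-2349677 - 1795010\right) - 2 \cdot 1118 \left(-28 + 1844\right) = \left(-2349677 - 1795010\right) - 2 \cdot 1118 \cdot 1816 = -4144687 - 4060576 = -8205263$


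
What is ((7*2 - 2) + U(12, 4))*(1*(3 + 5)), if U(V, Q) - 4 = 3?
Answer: 152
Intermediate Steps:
U(V, Q) = 7 (U(V, Q) = 4 + 3 = 7)
((7*2 - 2) + U(12, 4))*(1*(3 + 5)) = ((7*2 - 2) + 7)*(1*(3 + 5)) = ((14 - 2) + 7)*(1*8) = (12 + 7)*8 = 19*8 = 152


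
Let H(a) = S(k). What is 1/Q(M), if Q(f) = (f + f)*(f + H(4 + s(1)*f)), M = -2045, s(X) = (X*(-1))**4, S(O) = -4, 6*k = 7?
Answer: 1/8380410 ≈ 1.1933e-7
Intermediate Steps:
k = 7/6 (k = (1/6)*7 = 7/6 ≈ 1.1667)
s(X) = X**4 (s(X) = (-X)**4 = X**4)
H(a) = -4
Q(f) = 2*f*(-4 + f) (Q(f) = (f + f)*(f - 4) = (2*f)*(-4 + f) = 2*f*(-4 + f))
1/Q(M) = 1/(2*(-2045)*(-4 - 2045)) = 1/(2*(-2045)*(-2049)) = 1/8380410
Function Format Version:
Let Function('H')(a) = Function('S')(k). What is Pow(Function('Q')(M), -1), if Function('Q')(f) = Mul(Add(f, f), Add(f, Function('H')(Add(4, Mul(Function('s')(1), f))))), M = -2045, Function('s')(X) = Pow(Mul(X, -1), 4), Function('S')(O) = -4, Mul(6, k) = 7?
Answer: Rational(1, 8380410) ≈ 1.1933e-7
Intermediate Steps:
k = Rational(7, 6) (k = Mul(Rational(1, 6), 7) = Rational(7, 6) ≈ 1.1667)
Function('s')(X) = Pow(X, 4) (Function('s')(X) = Pow(Mul(-1, X), 4) = Pow(X, 4))
Function('H')(a) = -4
Function('Q')(f) = Mul(2, f, Add(-4, f)) (Function('Q')(f) = Mul(Add(f, f), Add(f, -4)) = Mul(Mul(2, f), Add(-4, f)) = Mul(2, f, Add(-4, f)))
Pow(Function('Q')(M), -1) = Pow(Mul(2, -2045, Add(-4, -2045)), -1) = Pow(Mul(2, -2045, -2049), -1) = Pow(8380410, -1) = Rational(1, 8380410)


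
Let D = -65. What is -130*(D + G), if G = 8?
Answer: 7410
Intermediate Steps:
-130*(D + G) = -130*(-65 + 8) = -130*(-57) = 7410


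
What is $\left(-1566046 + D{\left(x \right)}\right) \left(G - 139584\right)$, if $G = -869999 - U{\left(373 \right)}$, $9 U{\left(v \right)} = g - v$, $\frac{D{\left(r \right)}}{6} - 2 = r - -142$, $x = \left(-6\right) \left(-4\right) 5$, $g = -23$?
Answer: $1579385403018$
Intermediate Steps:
$x = 120$ ($x = 24 \cdot 5 = 120$)
$D{\left(r \right)} = 864 + 6 r$ ($D{\left(r \right)} = 12 + 6 \left(r - -142\right) = 12 + 6 \left(r + 142\right) = 12 + 6 \left(142 + r\right) = 12 + \left(852 + 6 r\right) = 864 + 6 r$)
$U{\left(v \right)} = - \frac{23}{9} - \frac{v}{9}$ ($U{\left(v \right)} = \frac{-23 - v}{9} = - \frac{23}{9} - \frac{v}{9}$)
$G = -869955$ ($G = -869999 - \left(- \frac{23}{9} - \frac{373}{9}\right) = -869999 - -44 = -869999 + 44 = -869955$)
$\left(-1566046 + D{\left(x \right)}\right) \left(G - 139584\right) = \left(-1566046 + \left(864 + 6 \cdot 120\right)\right) \left(-869955 - 139584\right) = \left(-1566046 + \left(864 + 720\right)\right) \left(-1009539\right) = \left(-1566046 + 1584\right) \left(-1009539\right) = \left(-1564462\right) \left(-1009539\right) = 1579385403018$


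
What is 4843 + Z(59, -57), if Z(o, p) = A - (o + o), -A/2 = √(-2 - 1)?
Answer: 4725 - 2*I*√3 ≈ 4725.0 - 3.4641*I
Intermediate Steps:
A = -2*I*√3 (A = -2*√(-2 - 1) = -2*I*√3 ≈ -3.4641*I)
Z(o, p) = -2*o - 2*I*√3 (Z(o, p) = -2*I*√3 - (o + o) = -2*I*√3 - 2*o = -2*o - 2*I*√3)
4843 + Z(59, -57) = 4843 + (-2*59 - 2*I*√3) = 4843 + (-118 - 2*I*√3) = 4725 - 2*I*√3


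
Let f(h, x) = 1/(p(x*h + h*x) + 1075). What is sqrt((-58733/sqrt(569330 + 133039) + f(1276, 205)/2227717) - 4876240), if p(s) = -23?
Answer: sqrt(-366998897760173128655824157892569781 - 18880686943181362304673074076*sqrt(78041))/274340448062466 ≈ 2208.2*I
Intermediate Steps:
f(h, x) = 1/1052 (f(h, x) = 1/(-23 + 1075) = 1/1052)
sqrt((-58733/sqrt(569330 + 133039) + f(1276, 205)/2227717) - 4876240) = sqrt((-58733/sqrt(569330 + 133039) + (1/1052)/2227717) - 4876240) = sqrt((-58733*sqrt(78041)/234123 + (1/1052)*(1/2227717)) - 4876240) = sqrt((-58733*sqrt(78041)/234123 + 1/2343558284) - 4876240) = sqrt((1/2343558284 - 58733*sqrt(78041)/234123) - 4876240) = sqrt(-11427752646772159/2343558284 - 58733*sqrt(78041)/234123)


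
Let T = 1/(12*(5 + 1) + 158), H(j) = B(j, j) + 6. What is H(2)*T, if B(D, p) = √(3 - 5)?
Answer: 3/115 + I*√2/230 ≈ 0.026087 + 0.0061488*I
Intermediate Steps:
B(D, p) = I*√2 (B(D, p) = √(-2) = I*√2)
H(j) = 6 + I*√2 (H(j) = I*√2 + 6 = 6 + I*√2)
T = 1/230 (T = 1/(12*6 + 158) = 1/(72 + 158) = 1/230 ≈ 0.0043478)
H(2)*T = (6 + I*√2)*(1/230) = 3/115 + I*√2/230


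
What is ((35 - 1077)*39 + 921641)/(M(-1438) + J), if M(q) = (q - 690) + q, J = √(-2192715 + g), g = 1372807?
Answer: -1570828349/6768132 - 881003*I*√204977/6768132 ≈ -232.09 - 58.933*I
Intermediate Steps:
J = 2*I*√204977 (J = √(-2192715 + 1372807) = √(-819908) = 2*I*√204977 ≈ 905.49*I)
M(q) = -690 + 2*q (M(q) = (-690 + q) + q = -690 + 2*q)
((35 - 1077)*39 + 921641)/(M(-1438) + J) = ((35 - 1077)*39 + 921641)/((-690 + 2*(-1438)) + 2*I*√204977) = (-1042*39 + 921641)/((-690 - 2876) + 2*I*√204977) = (-40638 + 921641)/(-3566 + 2*I*√204977) = 881003/(-3566 + 2*I*√204977)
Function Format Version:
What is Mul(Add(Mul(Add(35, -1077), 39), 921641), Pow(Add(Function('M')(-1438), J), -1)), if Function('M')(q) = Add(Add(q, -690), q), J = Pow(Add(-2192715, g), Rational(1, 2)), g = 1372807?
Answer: Add(Rational(-1570828349, 6768132), Mul(Rational(-881003, 6768132), I, Pow(204977, Rational(1, 2)))) ≈ Add(-232.09, Mul(-58.933, I))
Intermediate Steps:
J = Mul(2, I, Pow(204977, Rational(1, 2))) (J = Pow(Add(-2192715, 1372807), Rational(1, 2)) = Pow(-819908, Rational(1, 2)) = Mul(2, I, Pow(204977, Rational(1, 2))) ≈ Mul(905.49, I))
Function('M')(q) = Add(-690, Mul(2, q)) (Function('M')(q) = Add(Add(-690, q), q) = Add(-690, Mul(2, q)))
Mul(Add(Mul(Add(35, -1077), 39), 921641), Pow(Add(Function('M')(-1438), J), -1)) = Mul(Add(Mul(Add(35, -1077), 39), 921641), Pow(Add(Add(-690, Mul(2, -1438)), Mul(2, I, Pow(204977, Rational(1, 2)))), -1)) = Mul(Add(Mul(-1042, 39), 921641), Pow(Add(Add(-690, -2876), Mul(2, I, Pow(204977, Rational(1, 2)))), -1)) = Mul(Add(-40638, 921641), Pow(Add(-3566, Mul(2, I, Pow(204977, Rational(1, 2)))), -1)) = Mul(881003, Pow(Add(-3566, Mul(2, I, Pow(204977, Rational(1, 2)))), -1))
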